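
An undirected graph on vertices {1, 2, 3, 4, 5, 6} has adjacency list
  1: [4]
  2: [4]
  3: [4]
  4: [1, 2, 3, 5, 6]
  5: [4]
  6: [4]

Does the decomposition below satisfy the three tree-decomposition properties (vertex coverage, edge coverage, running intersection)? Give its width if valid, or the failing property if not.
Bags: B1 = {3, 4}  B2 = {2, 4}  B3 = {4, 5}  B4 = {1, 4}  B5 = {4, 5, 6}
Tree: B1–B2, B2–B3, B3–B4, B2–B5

A tree decomposition must satisfy three properties: every vertex lies in some bag; for every edge, both endpoints lie together in some bag; and for every vertex, the bags containing it form a connected subtree. Here bags containing vertex 5 are not connected in the tree, so the decomposition is invalid.

No — bags containing vertex 5 are not connected in the tree.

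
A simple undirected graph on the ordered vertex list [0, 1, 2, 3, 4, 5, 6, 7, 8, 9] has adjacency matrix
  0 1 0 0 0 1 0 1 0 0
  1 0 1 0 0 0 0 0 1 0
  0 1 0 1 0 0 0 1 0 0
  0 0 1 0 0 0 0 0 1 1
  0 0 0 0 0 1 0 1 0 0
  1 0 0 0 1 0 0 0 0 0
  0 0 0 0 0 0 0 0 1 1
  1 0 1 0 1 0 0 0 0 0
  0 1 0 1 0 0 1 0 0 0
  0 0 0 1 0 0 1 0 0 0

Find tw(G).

A width-2 tree decomposition is:
Bags: B1 = {4, 5, 7}  B2 = {0, 5, 7}  B3 = {0, 2, 7}  B4 = {0, 1, 2}  B5 = {1, 2, 3}  B6 = {1, 3, 8}  B7 = {3, 8, 9}  B8 = {6, 8, 9}
Tree: B1–B2, B2–B3, B3–B4, B4–B5, B5–B6, B6–B7, B7–B8
Each bag holds 3 vertices, so the decomposition has width 2, which upper-bounds the treewidth. The edges 4–5–0–7–4 form a cycle, so G is not a tree and its treewidth is at least 2. Hence tw(G) = 2 exactly.

2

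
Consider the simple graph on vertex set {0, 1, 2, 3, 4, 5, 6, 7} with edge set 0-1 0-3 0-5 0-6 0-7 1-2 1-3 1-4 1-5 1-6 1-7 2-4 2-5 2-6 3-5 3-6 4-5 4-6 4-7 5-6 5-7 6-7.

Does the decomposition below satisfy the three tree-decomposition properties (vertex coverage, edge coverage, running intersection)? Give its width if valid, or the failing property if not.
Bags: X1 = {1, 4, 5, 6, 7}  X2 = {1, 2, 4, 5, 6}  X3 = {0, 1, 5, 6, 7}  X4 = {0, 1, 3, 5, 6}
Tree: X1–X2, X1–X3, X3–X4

Yes; width 4.

Vertex coverage: the bags together contain {0, 1, 2, 3, 4, 5, 6, 7}, the full vertex set. Edge coverage: each edge of G has both endpoints in at least one bag. Running intersection: for every vertex, the bags containing it form a connected subtree. All three properties hold, so this is a valid tree decomposition of width max|bag| − 1 = 4, and hence tw(G) ≤ 4.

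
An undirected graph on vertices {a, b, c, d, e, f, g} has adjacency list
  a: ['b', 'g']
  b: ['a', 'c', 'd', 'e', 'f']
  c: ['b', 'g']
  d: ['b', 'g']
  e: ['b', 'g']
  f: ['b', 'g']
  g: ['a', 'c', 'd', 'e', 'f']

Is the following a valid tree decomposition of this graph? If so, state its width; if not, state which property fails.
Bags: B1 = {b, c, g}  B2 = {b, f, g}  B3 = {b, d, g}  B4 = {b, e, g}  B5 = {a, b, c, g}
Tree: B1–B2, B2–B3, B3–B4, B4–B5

No — bags containing vertex c are not connected in the tree.

A tree decomposition must satisfy three properties: every vertex lies in some bag; for every edge, both endpoints lie together in some bag; and for every vertex, the bags containing it form a connected subtree. Here bags containing vertex c are not connected in the tree, so the decomposition is invalid.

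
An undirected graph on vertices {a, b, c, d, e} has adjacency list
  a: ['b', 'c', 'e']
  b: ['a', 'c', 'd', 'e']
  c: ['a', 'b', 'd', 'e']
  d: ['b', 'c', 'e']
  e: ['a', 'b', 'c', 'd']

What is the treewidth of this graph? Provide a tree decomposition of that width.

Treewidth 3.
One such decomposition:
Bags: B1 = {b, c, d, e}  B2 = {a, b, c, e}
Tree: B1–B2

The largest bag has 4 vertices, giving width 3; this decomposition certifies tw(G) ≤ 3. For the lower bound, the 4 vertices {b, c, d, e} are pairwise adjacent, and any tree decomposition puts a clique entirely inside one bag — forcing width ≥ 3. Therefore the treewidth is 3.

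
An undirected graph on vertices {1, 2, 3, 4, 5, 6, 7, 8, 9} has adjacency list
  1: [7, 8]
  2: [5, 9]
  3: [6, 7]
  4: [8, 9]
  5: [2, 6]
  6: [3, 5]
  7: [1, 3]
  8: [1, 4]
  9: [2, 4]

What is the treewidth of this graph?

A width-2 tree decomposition is:
Bags: B1 = {4, 8, 9}  B2 = {1, 8, 9}  B3 = {1, 7, 9}  B4 = {3, 7, 9}  B5 = {3, 6, 9}  B6 = {5, 6, 9}  B7 = {2, 5, 9}
Tree: B1–B2, B2–B3, B3–B4, B4–B5, B5–B6, B6–B7
Each bag holds 3 vertices, so the decomposition has width 2, which upper-bounds the treewidth. The edges 9–4–8–1–7–3–6–5–2–9 form a cycle, so G is not a tree and its treewidth is at least 2. Combining the bounds, tw(G) = 2.

2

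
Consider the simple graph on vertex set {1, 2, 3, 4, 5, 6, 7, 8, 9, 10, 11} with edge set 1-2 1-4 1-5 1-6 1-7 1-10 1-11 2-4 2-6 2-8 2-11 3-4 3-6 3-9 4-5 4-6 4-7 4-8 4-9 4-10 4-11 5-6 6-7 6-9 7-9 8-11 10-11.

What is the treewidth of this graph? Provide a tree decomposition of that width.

Every bag has size at most 4, so the width is 4 − 1 = 3 and tw(G) ≤ 3. Conversely, {2, 4, 8, 11} is a clique of size 4, and the vertices of any clique must share a bag in every tree decomposition; so some bag has ≥ 4 vertices and tw(G) ≥ 3. Hence tw(G) = 3 exactly.

Treewidth 3.
One optimal decomposition is:
Bags: B1 = {1, 2, 4, 6}  B2 = {1, 2, 4, 11}  B3 = {1, 4, 6, 7}  B4 = {4, 6, 7, 9}  B5 = {3, 4, 6, 9}  B6 = {1, 4, 5, 6}  B7 = {2, 4, 8, 11}  B8 = {1, 4, 10, 11}
Tree: B1–B2, B1–B3, B3–B4, B4–B5, B1–B6, B2–B7, B2–B8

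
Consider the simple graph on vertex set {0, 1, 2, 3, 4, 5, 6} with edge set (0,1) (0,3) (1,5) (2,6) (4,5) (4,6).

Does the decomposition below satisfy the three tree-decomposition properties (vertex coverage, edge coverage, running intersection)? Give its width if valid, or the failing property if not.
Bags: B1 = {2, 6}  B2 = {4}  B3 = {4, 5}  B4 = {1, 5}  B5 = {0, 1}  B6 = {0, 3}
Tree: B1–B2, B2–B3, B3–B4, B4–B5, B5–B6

A tree decomposition must satisfy three properties: every vertex lies in some bag; for every edge, both endpoints lie together in some bag; and for every vertex, the bags containing it form a connected subtree. Here edge (6,4) lies in no bag, so the decomposition is invalid.

No — edge (6,4) lies in no bag.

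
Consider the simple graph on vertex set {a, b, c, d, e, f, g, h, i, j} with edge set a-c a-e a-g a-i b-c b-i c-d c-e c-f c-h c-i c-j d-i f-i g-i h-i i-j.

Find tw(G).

2

A width-2 tree decomposition is:
Bags: B1 = {c, f, i}  B2 = {a, c, i}  B3 = {b, c, i}  B4 = {a, g, i}  B5 = {c, i, j}  B6 = {c, h, i}  B7 = {a, c, e}  B8 = {c, d, i}
Tree: B1–B2, B2–B3, B2–B4, B2–B5, B3–B6, B2–B7, B3–B8
Every bag has size at most 3, so the width is 3 − 1 = 2 and tw(G) ≤ 2. On the other hand G contains the 3-clique {a, c, e}. A clique must lie in a single bag of any decomposition, so no decomposition can have width below 2. Therefore the treewidth is 2.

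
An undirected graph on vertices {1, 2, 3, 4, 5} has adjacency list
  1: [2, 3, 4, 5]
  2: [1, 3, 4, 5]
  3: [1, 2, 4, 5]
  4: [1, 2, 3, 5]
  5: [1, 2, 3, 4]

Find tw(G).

4

A width-4 tree decomposition is:
Bags: B1 = {1, 2, 3, 4, 5}
Tree: (single bag)
With just one bag of size 5, the width is 5 − 1 = 4, so tw(G) ≤ 4. On the other hand G contains the 5-clique {1, 2, 3, 4, 5}. A clique must lie in a single bag of any decomposition, so no decomposition can have width below 4. The upper and lower bounds meet at 4, so that is the treewidth.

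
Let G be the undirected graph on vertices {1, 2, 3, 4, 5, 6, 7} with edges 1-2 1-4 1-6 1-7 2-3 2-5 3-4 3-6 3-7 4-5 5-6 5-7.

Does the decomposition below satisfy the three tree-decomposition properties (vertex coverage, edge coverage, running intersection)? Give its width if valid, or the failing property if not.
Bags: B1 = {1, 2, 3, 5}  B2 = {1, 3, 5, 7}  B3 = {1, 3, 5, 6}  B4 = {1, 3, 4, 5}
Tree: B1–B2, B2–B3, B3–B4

Vertex coverage: the bags together contain {1, 2, 3, 4, 5, 6, 7}, the full vertex set. Edge coverage: each edge of G has both endpoints in at least one bag. Running intersection: for every vertex, the bags containing it form a connected subtree. All three properties hold, so this is a valid tree decomposition of width max|bag| − 1 = 3, and hence tw(G) ≤ 3.

Yes; width 3.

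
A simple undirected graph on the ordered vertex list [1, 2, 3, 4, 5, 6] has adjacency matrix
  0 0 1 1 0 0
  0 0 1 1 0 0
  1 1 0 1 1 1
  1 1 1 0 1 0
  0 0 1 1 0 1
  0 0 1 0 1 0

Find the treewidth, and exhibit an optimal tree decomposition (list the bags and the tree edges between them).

Every bag has size at most 3, so the width is 3 − 1 = 2 and tw(G) ≤ 2. On the other hand G contains the 3-clique {1, 3, 4}. A clique must lie in a single bag of any decomposition, so no decomposition can have width below 2. Hence tw(G) = 2 exactly.

Treewidth 2.
Bags: B1 = {3, 4, 5}  B2 = {2, 3, 4}  B3 = {1, 3, 4}  B4 = {3, 5, 6}
Tree: B1–B2, B2–B3, B1–B4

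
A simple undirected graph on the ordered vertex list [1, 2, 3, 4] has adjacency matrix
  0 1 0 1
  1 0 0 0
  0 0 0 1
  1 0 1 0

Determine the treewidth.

A width-1 tree decomposition is:
Bags: B1 = {3, 4}  B2 = {1, 4}  B3 = {1, 2}
Tree: B1–B2, B2–B3
The largest bag has 2 vertices, giving width 1; this decomposition certifies tw(G) ≤ 1. Since G has at least one edge (e.g. 3–4), it is not an edgeless graph, so tw(G) ≥ 1. Therefore the treewidth is 1.

1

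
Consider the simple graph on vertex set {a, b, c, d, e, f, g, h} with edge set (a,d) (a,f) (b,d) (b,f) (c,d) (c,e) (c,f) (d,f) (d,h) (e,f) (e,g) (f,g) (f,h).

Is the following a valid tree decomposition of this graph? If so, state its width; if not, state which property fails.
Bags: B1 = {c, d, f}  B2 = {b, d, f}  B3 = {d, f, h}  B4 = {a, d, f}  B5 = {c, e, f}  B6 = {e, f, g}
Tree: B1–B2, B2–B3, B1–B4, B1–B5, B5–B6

Yes; width 2.

Vertex coverage: the bags together contain {a, b, c, d, e, f, g, h}, the full vertex set. Edge coverage: each edge of G has both endpoints in at least one bag. Running intersection: for every vertex, the bags containing it form a connected subtree. All three properties hold, so this is a valid tree decomposition of width max|bag| − 1 = 2, and hence tw(G) ≤ 2.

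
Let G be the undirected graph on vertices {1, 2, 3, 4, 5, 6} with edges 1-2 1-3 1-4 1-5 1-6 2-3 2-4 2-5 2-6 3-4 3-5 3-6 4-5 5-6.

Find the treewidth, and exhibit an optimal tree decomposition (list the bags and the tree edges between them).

Treewidth 4.
Bags: B1 = {1, 2, 3, 5, 6}  B2 = {1, 2, 3, 4, 5}
Tree: B1–B2

Each bag holds 5 vertices, so the decomposition has width 4, which upper-bounds the treewidth. For the lower bound, the 5 vertices {1, 2, 3, 4, 5} are pairwise adjacent, and any tree decomposition puts a clique entirely inside one bag — forcing width ≥ 4. The upper and lower bounds meet at 4, so that is the treewidth.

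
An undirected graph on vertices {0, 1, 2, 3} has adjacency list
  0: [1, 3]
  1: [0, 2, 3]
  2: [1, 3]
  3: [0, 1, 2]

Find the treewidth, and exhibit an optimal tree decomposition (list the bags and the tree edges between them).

Treewidth 2.
One optimal decomposition is:
Bags: B1 = {0, 1, 3}  B2 = {1, 2, 3}
Tree: B1–B2

Every bag has size at most 3, so the width is 3 − 1 = 2 and tw(G) ≤ 2. For the lower bound, the 3 vertices {0, 1, 3} are pairwise adjacent, and any tree decomposition puts a clique entirely inside one bag — forcing width ≥ 2. Combining the bounds, tw(G) = 2.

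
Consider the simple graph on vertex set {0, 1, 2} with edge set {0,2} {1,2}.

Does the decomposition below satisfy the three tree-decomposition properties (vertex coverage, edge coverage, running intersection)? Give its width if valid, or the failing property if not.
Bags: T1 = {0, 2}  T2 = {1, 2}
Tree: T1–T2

Yes; width 1.

Vertex coverage: the bags together contain {0, 1, 2}, the full vertex set. Edge coverage: each edge of G has both endpoints in at least one bag. Running intersection: for every vertex, the bags containing it form a connected subtree. All three properties hold, so this is a valid tree decomposition of width max|bag| − 1 = 1, and hence tw(G) ≤ 1.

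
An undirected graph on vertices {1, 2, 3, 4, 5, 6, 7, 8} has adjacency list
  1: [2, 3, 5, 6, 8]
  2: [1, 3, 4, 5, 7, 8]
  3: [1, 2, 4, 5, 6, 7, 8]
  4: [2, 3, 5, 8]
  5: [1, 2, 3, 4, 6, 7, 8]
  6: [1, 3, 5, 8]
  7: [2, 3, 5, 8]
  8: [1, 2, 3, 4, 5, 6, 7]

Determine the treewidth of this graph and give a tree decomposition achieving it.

The largest bag has 5 vertices, giving width 4; this decomposition certifies tw(G) ≤ 4. Conversely, {1, 2, 3, 5, 8} is a clique of size 5, and the vertices of any clique must share a bag in every tree decomposition; so some bag has ≥ 5 vertices and tw(G) ≥ 4. Combining the bounds, tw(G) = 4.

Treewidth 4.
One such decomposition:
Bags: B1 = {2, 3, 4, 5, 8}  B2 = {1, 2, 3, 5, 8}  B3 = {2, 3, 5, 7, 8}  B4 = {1, 3, 5, 6, 8}
Tree: B1–B2, B2–B3, B2–B4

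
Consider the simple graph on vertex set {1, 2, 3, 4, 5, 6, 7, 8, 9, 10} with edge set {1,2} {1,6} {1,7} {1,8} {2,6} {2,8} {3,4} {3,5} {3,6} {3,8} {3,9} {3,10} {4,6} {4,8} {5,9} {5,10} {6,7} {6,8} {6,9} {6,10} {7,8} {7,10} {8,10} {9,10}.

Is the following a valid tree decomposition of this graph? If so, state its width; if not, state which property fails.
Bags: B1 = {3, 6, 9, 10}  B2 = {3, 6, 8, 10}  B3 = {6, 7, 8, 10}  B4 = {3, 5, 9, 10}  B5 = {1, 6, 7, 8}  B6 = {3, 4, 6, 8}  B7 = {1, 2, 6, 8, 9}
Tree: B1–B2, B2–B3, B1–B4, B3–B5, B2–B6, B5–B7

A tree decomposition must satisfy three properties: every vertex lies in some bag; for every edge, both endpoints lie together in some bag; and for every vertex, the bags containing it form a connected subtree. Here bags containing vertex 9 are not connected in the tree, so the decomposition is invalid.

No — bags containing vertex 9 are not connected in the tree.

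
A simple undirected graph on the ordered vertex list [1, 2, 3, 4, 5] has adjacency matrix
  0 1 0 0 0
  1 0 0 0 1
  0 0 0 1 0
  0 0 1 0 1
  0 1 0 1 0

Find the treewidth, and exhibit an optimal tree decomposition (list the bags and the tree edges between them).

Treewidth 1.
Bags: B1 = {3, 4}  B2 = {4, 5}  B3 = {2, 5}  B4 = {1, 2}
Tree: B1–B2, B2–B3, B3–B4

The largest bag has 2 vertices, giving width 1; this decomposition certifies tw(G) ≤ 1. Since G has at least one edge (e.g. 3–4), it is not an edgeless graph, so tw(G) ≥ 1. Combining the bounds, tw(G) = 1.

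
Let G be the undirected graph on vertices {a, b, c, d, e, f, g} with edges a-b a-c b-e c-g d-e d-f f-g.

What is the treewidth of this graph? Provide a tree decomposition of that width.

Treewidth 2.
One such decomposition:
Bags: B1 = {d, e, f}  B2 = {e, f, g}  B3 = {c, e, g}  B4 = {a, c, e}  B5 = {a, b, e}
Tree: B1–B2, B2–B3, B3–B4, B4–B5

Every bag has size at most 3, so the width is 3 − 1 = 2 and tw(G) ≤ 2. Since e–d–f–g–c–a–b–e is a cycle in G, G is not acyclic. Forests are exactly the graphs of treewidth ≤ 1, so tw(G) ≥ 2. The upper and lower bounds meet at 2, so that is the treewidth.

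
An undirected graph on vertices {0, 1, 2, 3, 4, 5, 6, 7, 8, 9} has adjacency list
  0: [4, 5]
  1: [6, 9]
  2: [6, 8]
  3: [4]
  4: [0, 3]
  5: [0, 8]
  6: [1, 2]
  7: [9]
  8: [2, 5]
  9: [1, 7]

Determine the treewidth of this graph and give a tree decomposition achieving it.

Treewidth 1.
One such decomposition:
Bags: B1 = {3, 4}  B2 = {0, 4}  B3 = {0, 5}  B4 = {5, 8}  B5 = {2, 8}  B6 = {2, 6}  B7 = {1, 6}  B8 = {1, 9}  B9 = {7, 9}
Tree: B1–B2, B2–B3, B3–B4, B4–B5, B5–B6, B6–B7, B7–B8, B8–B9

The largest bag has 2 vertices, giving width 1; this decomposition certifies tw(G) ≤ 1. G has an edge, so its treewidth is at least 1. The upper and lower bounds meet at 1, so that is the treewidth.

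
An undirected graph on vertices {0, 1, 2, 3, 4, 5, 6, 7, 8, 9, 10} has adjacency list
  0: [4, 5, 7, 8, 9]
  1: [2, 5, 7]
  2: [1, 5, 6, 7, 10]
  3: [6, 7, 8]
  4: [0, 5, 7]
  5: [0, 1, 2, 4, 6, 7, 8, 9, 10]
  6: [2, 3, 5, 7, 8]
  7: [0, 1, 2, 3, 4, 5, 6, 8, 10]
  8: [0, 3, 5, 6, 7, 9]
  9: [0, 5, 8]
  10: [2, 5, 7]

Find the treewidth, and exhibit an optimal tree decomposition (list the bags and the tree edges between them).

The largest bag has 4 vertices, giving width 3; this decomposition certifies tw(G) ≤ 3. Conversely, {3, 6, 7, 8} is a clique of size 4, and the vertices of any clique must share a bag in every tree decomposition; so some bag has ≥ 4 vertices and tw(G) ≥ 3. The upper and lower bounds meet at 3, so that is the treewidth.

Treewidth 3.
One such decomposition:
Bags: B1 = {0, 5, 7, 8}  B2 = {5, 6, 7, 8}  B3 = {0, 4, 5, 7}  B4 = {2, 5, 6, 7}  B5 = {2, 5, 7, 10}  B6 = {0, 5, 8, 9}  B7 = {1, 2, 5, 7}  B8 = {3, 6, 7, 8}
Tree: B1–B2, B1–B3, B2–B4, B4–B5, B1–B6, B5–B7, B2–B8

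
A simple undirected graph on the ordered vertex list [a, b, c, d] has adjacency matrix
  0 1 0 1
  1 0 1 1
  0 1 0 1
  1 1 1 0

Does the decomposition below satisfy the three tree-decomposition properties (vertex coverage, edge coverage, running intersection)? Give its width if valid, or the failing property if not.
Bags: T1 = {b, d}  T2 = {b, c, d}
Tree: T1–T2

A tree decomposition must satisfy three properties: every vertex lies in some bag; for every edge, both endpoints lie together in some bag; and for every vertex, the bags containing it form a connected subtree. Here vertex a appears in no bag, so the decomposition is invalid.

No — vertex a appears in no bag.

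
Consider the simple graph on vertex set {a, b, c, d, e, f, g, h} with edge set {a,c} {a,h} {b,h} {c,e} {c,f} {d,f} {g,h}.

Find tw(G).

A width-1 tree decomposition is:
Bags: B1 = {a, h}  B2 = {a, c}  B3 = {g, h}  B4 = {c, f}  B5 = {c, e}  B6 = {d, f}  B7 = {b, h}
Tree: B1–B2, B1–B3, B2–B4, B4–B5, B4–B6, B3–B7
The largest bag has 2 vertices, giving width 1; this decomposition certifies tw(G) ≤ 1. Any graph with an edge has treewidth ≥ 1, and G has the edge h–a. Combining the bounds, tw(G) = 1.

1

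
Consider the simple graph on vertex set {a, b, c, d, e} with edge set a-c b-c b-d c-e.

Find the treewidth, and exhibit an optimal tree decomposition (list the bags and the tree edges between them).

Treewidth 1.
One optimal decomposition is:
Bags: B1 = {c, e}  B2 = {b, c}  B3 = {a, c}  B4 = {b, d}
Tree: B1–B2, B1–B3, B2–B4

The largest bag has 2 vertices, giving width 1; this decomposition certifies tw(G) ≤ 1. Any graph with an edge has treewidth ≥ 1, and G has the edge c–e. Therefore the treewidth is 1.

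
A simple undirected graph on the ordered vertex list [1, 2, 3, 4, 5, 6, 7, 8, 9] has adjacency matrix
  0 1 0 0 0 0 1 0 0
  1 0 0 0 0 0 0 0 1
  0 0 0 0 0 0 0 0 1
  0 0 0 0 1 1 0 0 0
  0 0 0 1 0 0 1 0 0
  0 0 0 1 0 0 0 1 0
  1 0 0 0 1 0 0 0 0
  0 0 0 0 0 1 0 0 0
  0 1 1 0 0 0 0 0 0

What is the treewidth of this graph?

A width-1 tree decomposition is:
Bags: B1 = {6, 8}  B2 = {4, 6}  B3 = {4, 5}  B4 = {5, 7}  B5 = {1, 7}  B6 = {1, 2}  B7 = {2, 9}  B8 = {3, 9}
Tree: B1–B2, B2–B3, B3–B4, B4–B5, B5–B6, B6–B7, B7–B8
Every bag has size at most 2, so the width is 2 − 1 = 1 and tw(G) ≤ 1. Since G has at least one edge (e.g. 8–6), it is not an edgeless graph, so tw(G) ≥ 1. The upper and lower bounds meet at 1, so that is the treewidth.

1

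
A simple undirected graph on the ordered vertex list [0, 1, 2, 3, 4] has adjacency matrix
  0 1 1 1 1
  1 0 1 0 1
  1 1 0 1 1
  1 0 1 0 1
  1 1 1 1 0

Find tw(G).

3

A width-3 tree decomposition is:
Bags: B1 = {0, 2, 3, 4}  B2 = {0, 1, 2, 4}
Tree: B1–B2
Every bag has size at most 4, so the width is 4 − 1 = 3 and tw(G) ≤ 3. For the lower bound, the 4 vertices {0, 1, 2, 4} are pairwise adjacent, and any tree decomposition puts a clique entirely inside one bag — forcing width ≥ 3. Hence tw(G) = 3 exactly.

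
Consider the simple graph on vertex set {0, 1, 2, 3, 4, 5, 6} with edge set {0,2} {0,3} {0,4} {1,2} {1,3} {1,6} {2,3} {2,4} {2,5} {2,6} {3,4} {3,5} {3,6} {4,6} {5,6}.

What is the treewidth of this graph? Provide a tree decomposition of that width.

Treewidth 3.
One such decomposition:
Bags: B1 = {2, 3, 5, 6}  B2 = {2, 3, 4, 6}  B3 = {1, 2, 3, 6}  B4 = {0, 2, 3, 4}
Tree: B1–B2, B1–B3, B2–B4

Every bag has size at most 4, so the width is 4 − 1 = 3 and tw(G) ≤ 3. On the other hand G contains the 4-clique {0, 2, 3, 4}. A clique must lie in a single bag of any decomposition, so no decomposition can have width below 3. Therefore the treewidth is 3.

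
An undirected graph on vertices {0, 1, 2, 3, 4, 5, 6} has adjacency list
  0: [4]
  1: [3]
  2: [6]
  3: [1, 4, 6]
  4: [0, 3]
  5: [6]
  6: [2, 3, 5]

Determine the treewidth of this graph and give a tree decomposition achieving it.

The largest bag has 2 vertices, giving width 1; this decomposition certifies tw(G) ≤ 1. Since G has at least one edge (e.g. 6–5), it is not an edgeless graph, so tw(G) ≥ 1. The upper and lower bounds meet at 1, so that is the treewidth.

Treewidth 1.
Bags: B1 = {5, 6}  B2 = {3, 6}  B3 = {3, 4}  B4 = {2, 6}  B5 = {0, 4}  B6 = {1, 3}
Tree: B1–B2, B2–B3, B2–B4, B3–B5, B3–B6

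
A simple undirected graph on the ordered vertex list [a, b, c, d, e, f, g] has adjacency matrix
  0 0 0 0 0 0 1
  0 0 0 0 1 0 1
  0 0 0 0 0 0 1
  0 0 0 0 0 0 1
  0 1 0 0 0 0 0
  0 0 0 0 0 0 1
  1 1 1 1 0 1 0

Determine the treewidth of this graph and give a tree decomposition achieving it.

Treewidth 1.
Bags: B1 = {b, g}  B2 = {c, g}  B3 = {f, g}  B4 = {d, g}  B5 = {b, e}  B6 = {a, g}
Tree: B1–B2, B1–B3, B1–B4, B1–B5, B1–B6

Every bag has size at most 2, so the width is 2 − 1 = 1 and tw(G) ≤ 1. Any graph with an edge has treewidth ≥ 1, and G has the edge g–b. Combining the bounds, tw(G) = 1.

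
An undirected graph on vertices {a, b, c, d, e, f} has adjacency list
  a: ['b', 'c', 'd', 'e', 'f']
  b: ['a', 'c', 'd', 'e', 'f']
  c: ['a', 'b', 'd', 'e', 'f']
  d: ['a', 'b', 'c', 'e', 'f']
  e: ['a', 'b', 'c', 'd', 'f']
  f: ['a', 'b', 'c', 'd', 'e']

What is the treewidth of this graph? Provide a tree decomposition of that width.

A single bag containing all 6 vertices is trivially a valid decomposition of width 5. Conversely, {a, b, c, d, e, f} is a clique of size 6, and the vertices of any clique must share a bag in every tree decomposition; so some bag has ≥ 6 vertices and tw(G) ≥ 5. Therefore the treewidth is 5.

Treewidth 5.
Bags: B1 = {a, b, c, d, e, f}
Tree: (single bag)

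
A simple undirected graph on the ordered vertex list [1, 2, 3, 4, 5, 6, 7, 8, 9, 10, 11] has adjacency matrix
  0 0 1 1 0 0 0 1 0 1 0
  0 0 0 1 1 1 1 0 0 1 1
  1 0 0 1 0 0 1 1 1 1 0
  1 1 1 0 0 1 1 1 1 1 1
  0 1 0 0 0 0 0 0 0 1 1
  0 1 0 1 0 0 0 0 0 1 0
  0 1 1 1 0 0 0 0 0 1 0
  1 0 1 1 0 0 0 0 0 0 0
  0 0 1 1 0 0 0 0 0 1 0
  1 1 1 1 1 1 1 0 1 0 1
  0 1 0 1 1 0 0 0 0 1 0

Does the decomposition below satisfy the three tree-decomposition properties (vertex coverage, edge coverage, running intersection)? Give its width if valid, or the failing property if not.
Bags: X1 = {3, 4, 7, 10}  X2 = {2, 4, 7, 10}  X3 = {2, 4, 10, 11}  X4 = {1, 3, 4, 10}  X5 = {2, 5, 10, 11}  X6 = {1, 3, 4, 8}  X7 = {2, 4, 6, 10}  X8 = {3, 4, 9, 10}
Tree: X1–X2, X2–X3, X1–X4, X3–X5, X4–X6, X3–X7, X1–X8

Vertex coverage: the bags together contain {1, 2, 3, 4, 5, 6, 7, 8, 9, 10, 11}, the full vertex set. Edge coverage: each edge of G has both endpoints in at least one bag. Running intersection: for every vertex, the bags containing it form a connected subtree. All three properties hold, so this is a valid tree decomposition of width max|bag| − 1 = 3, and hence tw(G) ≤ 3.

Yes; width 3.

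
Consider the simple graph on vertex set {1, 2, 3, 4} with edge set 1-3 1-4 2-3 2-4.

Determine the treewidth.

2

A width-2 tree decomposition is:
Bags: B1 = {1, 2, 4}  B2 = {1, 2, 3}
Tree: B1–B2
The largest bag has 3 vertices, giving width 2; this decomposition certifies tw(G) ≤ 2. The edges 1–4–2–3–1 form a cycle, so G is not a tree and its treewidth is at least 2. Hence tw(G) = 2 exactly.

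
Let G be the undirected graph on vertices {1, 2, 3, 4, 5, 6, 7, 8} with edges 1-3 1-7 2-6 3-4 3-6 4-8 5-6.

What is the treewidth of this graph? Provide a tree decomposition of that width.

Every bag has size at most 2, so the width is 2 − 1 = 1 and tw(G) ≤ 1. Since G has at least one edge (e.g. 1–3), it is not an edgeless graph, so tw(G) ≥ 1. Therefore the treewidth is 1.

Treewidth 1.
Bags: B1 = {1, 3}  B2 = {3, 6}  B3 = {1, 7}  B4 = {3, 4}  B5 = {2, 6}  B6 = {5, 6}  B7 = {4, 8}
Tree: B1–B2, B1–B3, B2–B4, B2–B5, B5–B6, B4–B7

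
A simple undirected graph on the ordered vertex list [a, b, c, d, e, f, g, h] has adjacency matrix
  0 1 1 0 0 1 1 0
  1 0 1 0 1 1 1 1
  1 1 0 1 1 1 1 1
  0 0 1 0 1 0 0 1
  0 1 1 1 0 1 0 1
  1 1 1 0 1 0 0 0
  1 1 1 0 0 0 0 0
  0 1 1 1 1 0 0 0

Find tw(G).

3

A width-3 tree decomposition is:
Bags: B1 = {b, c, e, f}  B2 = {a, b, c, f}  B3 = {b, c, e, h}  B4 = {a, b, c, g}  B5 = {c, d, e, h}
Tree: B1–B2, B1–B3, B2–B4, B3–B5
Each bag holds 4 vertices, so the decomposition has width 3, which upper-bounds the treewidth. Conversely, {c, d, e, h} is a clique of size 4, and the vertices of any clique must share a bag in every tree decomposition; so some bag has ≥ 4 vertices and tw(G) ≥ 3. The upper and lower bounds meet at 3, so that is the treewidth.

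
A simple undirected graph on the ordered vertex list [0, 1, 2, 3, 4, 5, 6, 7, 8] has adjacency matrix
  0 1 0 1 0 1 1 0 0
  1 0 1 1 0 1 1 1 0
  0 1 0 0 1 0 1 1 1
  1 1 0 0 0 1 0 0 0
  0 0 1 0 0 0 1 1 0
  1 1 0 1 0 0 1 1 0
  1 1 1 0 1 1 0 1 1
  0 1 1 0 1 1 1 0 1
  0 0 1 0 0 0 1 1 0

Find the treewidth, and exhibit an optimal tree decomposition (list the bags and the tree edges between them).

Treewidth 3.
One optimal decomposition is:
Bags: B1 = {1, 2, 6, 7}  B2 = {2, 6, 7, 8}  B3 = {2, 4, 6, 7}  B4 = {1, 5, 6, 7}  B5 = {0, 1, 5, 6}  B6 = {0, 1, 3, 5}
Tree: B1–B2, B1–B3, B1–B4, B4–B5, B5–B6

The largest bag has 4 vertices, giving width 3; this decomposition certifies tw(G) ≤ 3. Conversely, {0, 1, 3, 5} is a clique of size 4, and the vertices of any clique must share a bag in every tree decomposition; so some bag has ≥ 4 vertices and tw(G) ≥ 3. Hence tw(G) = 3 exactly.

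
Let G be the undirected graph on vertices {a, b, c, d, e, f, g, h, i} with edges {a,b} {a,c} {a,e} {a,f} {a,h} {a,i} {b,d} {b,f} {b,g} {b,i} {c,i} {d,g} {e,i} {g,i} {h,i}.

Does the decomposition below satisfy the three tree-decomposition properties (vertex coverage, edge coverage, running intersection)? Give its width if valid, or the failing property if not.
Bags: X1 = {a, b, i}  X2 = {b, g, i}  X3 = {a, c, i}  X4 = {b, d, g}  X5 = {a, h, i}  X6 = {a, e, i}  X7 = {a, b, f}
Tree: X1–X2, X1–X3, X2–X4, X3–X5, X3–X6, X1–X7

Yes; width 2.

Checking the three conditions: (i) the bags cover all of {a, b, c, d, e, f, g, h, i}; (ii) for each edge, some bag contains both endpoints; (iii) the bags containing any fixed vertex form a subtree. All hold, so the decomposition is valid with width 3 − 1 = 2.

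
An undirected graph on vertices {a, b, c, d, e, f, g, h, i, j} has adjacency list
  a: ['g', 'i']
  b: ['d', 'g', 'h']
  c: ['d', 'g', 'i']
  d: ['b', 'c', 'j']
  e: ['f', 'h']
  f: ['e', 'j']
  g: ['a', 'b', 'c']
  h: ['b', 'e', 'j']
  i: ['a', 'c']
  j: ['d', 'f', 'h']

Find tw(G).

A width-2 tree decomposition is:
Bags: B1 = {e, f, h}  B2 = {f, h, j}  B3 = {b, h, j}  B4 = {b, d, j}  B5 = {b, d, g}  B6 = {c, d, g}  B7 = {a, c, g}  B8 = {a, c, i}
Tree: B1–B2, B2–B3, B3–B4, B4–B5, B5–B6, B6–B7, B7–B8
Every bag has size at most 3, so the width is 3 − 1 = 2 and tw(G) ≤ 2. The edges e–f–j–h–e form a cycle, so G is not a tree and its treewidth is at least 2. Combining the bounds, tw(G) = 2.

2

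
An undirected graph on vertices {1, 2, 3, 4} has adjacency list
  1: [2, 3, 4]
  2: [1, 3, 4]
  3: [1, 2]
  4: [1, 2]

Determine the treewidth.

2

A width-2 tree decomposition is:
Bags: B1 = {1, 2, 4}  B2 = {1, 2, 3}
Tree: B1–B2
Each bag holds 3 vertices, so the decomposition has width 2, which upper-bounds the treewidth. Conversely, {1, 2, 3} is a clique of size 3, and the vertices of any clique must share a bag in every tree decomposition; so some bag has ≥ 3 vertices and tw(G) ≥ 2. Hence tw(G) = 2 exactly.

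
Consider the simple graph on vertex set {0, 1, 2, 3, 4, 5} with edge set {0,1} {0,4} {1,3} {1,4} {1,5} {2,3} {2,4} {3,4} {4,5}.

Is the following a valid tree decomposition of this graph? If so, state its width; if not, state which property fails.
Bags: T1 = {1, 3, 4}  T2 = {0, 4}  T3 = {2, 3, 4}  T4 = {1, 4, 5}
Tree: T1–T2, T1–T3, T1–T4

No — edge (1,0) lies in no bag.

A tree decomposition must satisfy three properties: every vertex lies in some bag; for every edge, both endpoints lie together in some bag; and for every vertex, the bags containing it form a connected subtree. Here edge (1,0) lies in no bag, so the decomposition is invalid.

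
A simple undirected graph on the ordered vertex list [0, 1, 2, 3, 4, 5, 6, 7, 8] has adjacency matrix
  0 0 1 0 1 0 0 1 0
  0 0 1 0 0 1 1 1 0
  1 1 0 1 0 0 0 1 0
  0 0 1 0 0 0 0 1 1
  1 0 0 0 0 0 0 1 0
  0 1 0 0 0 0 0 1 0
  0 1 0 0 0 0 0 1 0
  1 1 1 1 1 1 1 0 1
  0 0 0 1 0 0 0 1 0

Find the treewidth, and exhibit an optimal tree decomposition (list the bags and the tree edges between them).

Treewidth 2.
Bags: B1 = {2, 3, 7}  B2 = {3, 7, 8}  B3 = {0, 2, 7}  B4 = {1, 2, 7}  B5 = {1, 6, 7}  B6 = {0, 4, 7}  B7 = {1, 5, 7}
Tree: B1–B2, B1–B3, B3–B4, B4–B5, B3–B6, B4–B7

The largest bag has 3 vertices, giving width 2; this decomposition certifies tw(G) ≤ 2. For the lower bound, the 3 vertices {0, 2, 7} are pairwise adjacent, and any tree decomposition puts a clique entirely inside one bag — forcing width ≥ 2. The upper and lower bounds meet at 2, so that is the treewidth.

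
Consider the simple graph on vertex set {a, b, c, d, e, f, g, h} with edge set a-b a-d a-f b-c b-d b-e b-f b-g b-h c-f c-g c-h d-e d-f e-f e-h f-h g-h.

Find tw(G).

3

A width-3 tree decomposition is:
Bags: B1 = {a, b, d, f}  B2 = {b, d, e, f}  B3 = {b, e, f, h}  B4 = {b, c, f, h}  B5 = {b, c, g, h}
Tree: B1–B2, B2–B3, B3–B4, B4–B5
Every bag has size at most 4, so the width is 4 − 1 = 3 and tw(G) ≤ 3. On the other hand G contains the 4-clique {b, c, g, h}. A clique must lie in a single bag of any decomposition, so no decomposition can have width below 3. Combining the bounds, tw(G) = 3.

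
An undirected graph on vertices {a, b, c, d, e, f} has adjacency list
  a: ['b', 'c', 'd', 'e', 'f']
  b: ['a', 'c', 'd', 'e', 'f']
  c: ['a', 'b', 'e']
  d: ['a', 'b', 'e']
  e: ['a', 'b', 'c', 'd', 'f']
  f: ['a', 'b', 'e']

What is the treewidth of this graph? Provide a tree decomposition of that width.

Treewidth 3.
One optimal decomposition is:
Bags: B1 = {a, b, e, f}  B2 = {a, b, c, e}  B3 = {a, b, d, e}
Tree: B1–B2, B1–B3

The largest bag has 4 vertices, giving width 3; this decomposition certifies tw(G) ≤ 3. On the other hand G contains the 4-clique {a, b, d, e}. A clique must lie in a single bag of any decomposition, so no decomposition can have width below 3. The upper and lower bounds meet at 3, so that is the treewidth.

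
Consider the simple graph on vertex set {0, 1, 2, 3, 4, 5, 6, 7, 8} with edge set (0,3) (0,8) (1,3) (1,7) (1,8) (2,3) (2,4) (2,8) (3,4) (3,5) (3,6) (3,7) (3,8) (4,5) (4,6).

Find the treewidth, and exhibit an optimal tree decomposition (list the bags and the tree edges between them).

Treewidth 2.
Bags: B1 = {3, 4, 5}  B2 = {2, 3, 4}  B3 = {2, 3, 8}  B4 = {3, 4, 6}  B5 = {1, 3, 8}  B6 = {0, 3, 8}  B7 = {1, 3, 7}
Tree: B1–B2, B2–B3, B2–B4, B3–B5, B3–B6, B5–B7

The largest bag has 3 vertices, giving width 2; this decomposition certifies tw(G) ≤ 2. For the lower bound, the 3 vertices {0, 3, 8} are pairwise adjacent, and any tree decomposition puts a clique entirely inside one bag — forcing width ≥ 2. Therefore the treewidth is 2.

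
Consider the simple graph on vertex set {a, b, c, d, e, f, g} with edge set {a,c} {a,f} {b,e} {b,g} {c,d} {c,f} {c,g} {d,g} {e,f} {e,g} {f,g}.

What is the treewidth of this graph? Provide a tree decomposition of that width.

Every bag has size at most 3, so the width is 3 − 1 = 2 and tw(G) ≤ 2. Conversely, {c, d, g} is a clique of size 3, and the vertices of any clique must share a bag in every tree decomposition; so some bag has ≥ 3 vertices and tw(G) ≥ 2. Hence tw(G) = 2 exactly.

Treewidth 2.
Bags: B1 = {e, f, g}  B2 = {c, f, g}  B3 = {b, e, g}  B4 = {c, d, g}  B5 = {a, c, f}
Tree: B1–B2, B1–B3, B2–B4, B2–B5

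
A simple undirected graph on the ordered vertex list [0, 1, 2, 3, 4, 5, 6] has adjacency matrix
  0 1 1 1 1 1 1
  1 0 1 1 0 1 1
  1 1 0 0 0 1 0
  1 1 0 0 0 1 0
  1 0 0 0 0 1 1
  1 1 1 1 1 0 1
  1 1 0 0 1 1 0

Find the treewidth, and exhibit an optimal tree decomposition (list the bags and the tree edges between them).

Each bag holds 4 vertices, so the decomposition has width 3, which upper-bounds the treewidth. Conversely, {0, 1, 2, 5} is a clique of size 4, and the vertices of any clique must share a bag in every tree decomposition; so some bag has ≥ 4 vertices and tw(G) ≥ 3. Therefore the treewidth is 3.

Treewidth 3.
One optimal decomposition is:
Bags: B1 = {0, 1, 3, 5}  B2 = {0, 1, 2, 5}  B3 = {0, 1, 5, 6}  B4 = {0, 4, 5, 6}
Tree: B1–B2, B1–B3, B3–B4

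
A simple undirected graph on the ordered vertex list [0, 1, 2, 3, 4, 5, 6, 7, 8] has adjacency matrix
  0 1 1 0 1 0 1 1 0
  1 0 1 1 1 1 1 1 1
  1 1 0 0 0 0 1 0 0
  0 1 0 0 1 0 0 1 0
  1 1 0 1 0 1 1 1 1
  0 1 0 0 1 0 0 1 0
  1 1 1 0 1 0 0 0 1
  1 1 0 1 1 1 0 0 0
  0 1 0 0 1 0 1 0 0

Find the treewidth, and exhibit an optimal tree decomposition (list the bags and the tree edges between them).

The largest bag has 4 vertices, giving width 3; this decomposition certifies tw(G) ≤ 3. On the other hand G contains the 4-clique {0, 1, 2, 6}. A clique must lie in a single bag of any decomposition, so no decomposition can have width below 3. Hence tw(G) = 3 exactly.

Treewidth 3.
One such decomposition:
Bags: B1 = {0, 1, 4, 6}  B2 = {0, 1, 2, 6}  B3 = {0, 1, 4, 7}  B4 = {1, 4, 5, 7}  B5 = {1, 4, 6, 8}  B6 = {1, 3, 4, 7}
Tree: B1–B2, B1–B3, B3–B4, B1–B5, B3–B6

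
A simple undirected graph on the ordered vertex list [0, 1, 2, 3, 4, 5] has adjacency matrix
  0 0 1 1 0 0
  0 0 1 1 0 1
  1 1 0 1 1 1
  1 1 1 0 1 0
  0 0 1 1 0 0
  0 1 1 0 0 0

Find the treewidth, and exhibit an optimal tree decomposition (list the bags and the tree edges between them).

Treewidth 2.
One optimal decomposition is:
Bags: B1 = {0, 2, 3}  B2 = {1, 2, 3}  B3 = {1, 2, 5}  B4 = {2, 3, 4}
Tree: B1–B2, B2–B3, B1–B4

The largest bag has 3 vertices, giving width 2; this decomposition certifies tw(G) ≤ 2. On the other hand G contains the 3-clique {0, 2, 3}. A clique must lie in a single bag of any decomposition, so no decomposition can have width below 2. Hence tw(G) = 2 exactly.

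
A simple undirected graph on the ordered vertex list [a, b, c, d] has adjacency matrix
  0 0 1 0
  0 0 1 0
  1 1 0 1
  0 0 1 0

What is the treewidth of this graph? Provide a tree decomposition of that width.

Treewidth 1.
One such decomposition:
Bags: B1 = {b, c}  B2 = {c, d}  B3 = {a, c}
Tree: B1–B2, B2–B3

The largest bag has 2 vertices, giving width 1; this decomposition certifies tw(G) ≤ 1. Since G has at least one edge (e.g. b–c), it is not an edgeless graph, so tw(G) ≥ 1. The upper and lower bounds meet at 1, so that is the treewidth.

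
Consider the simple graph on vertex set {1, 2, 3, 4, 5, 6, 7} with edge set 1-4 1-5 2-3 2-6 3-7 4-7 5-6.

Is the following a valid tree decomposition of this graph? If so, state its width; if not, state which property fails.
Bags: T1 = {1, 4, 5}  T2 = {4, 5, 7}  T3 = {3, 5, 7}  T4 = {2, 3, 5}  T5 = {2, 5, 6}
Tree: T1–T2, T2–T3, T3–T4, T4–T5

Every vertex of G appears in some bag (union = {1, 2, 3, 4, 5, 6, 7}); every edge is covered by a bag; and for each vertex v the set of bags containing v is connected in the bag tree. The decomposition is therefore valid. The largest bag has 3 vertices, so the width is 2.

Yes; width 2.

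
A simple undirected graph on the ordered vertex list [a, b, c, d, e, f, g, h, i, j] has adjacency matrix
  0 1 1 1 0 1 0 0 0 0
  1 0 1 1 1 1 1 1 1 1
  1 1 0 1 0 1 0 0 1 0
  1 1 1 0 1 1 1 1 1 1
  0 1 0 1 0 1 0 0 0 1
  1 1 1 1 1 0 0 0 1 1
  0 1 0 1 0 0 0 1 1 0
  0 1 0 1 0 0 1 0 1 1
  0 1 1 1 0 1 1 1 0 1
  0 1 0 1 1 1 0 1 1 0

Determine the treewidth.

A width-4 tree decomposition is:
Bags: B1 = {b, d, h, i, j}  B2 = {b, d, f, i, j}  B3 = {b, d, e, f, j}  B4 = {b, c, d, f, i}  B5 = {b, d, g, h, i}  B6 = {a, b, c, d, f}
Tree: B1–B2, B2–B3, B2–B4, B1–B5, B4–B6
The largest bag has 5 vertices, giving width 4; this decomposition certifies tw(G) ≤ 4. For the lower bound, the 5 vertices {b, d, g, h, i} are pairwise adjacent, and any tree decomposition puts a clique entirely inside one bag — forcing width ≥ 4. The upper and lower bounds meet at 4, so that is the treewidth.

4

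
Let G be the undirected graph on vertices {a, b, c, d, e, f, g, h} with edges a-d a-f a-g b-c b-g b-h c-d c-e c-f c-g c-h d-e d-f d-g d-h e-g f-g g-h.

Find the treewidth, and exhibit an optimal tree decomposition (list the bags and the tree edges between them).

Treewidth 3.
Bags: B1 = {c, d, f, g}  B2 = {c, d, g, h}  B3 = {a, d, f, g}  B4 = {b, c, g, h}  B5 = {c, d, e, g}
Tree: B1–B2, B1–B3, B2–B4, B1–B5

Each bag holds 4 vertices, so the decomposition has width 3, which upper-bounds the treewidth. On the other hand G contains the 4-clique {c, d, e, g}. A clique must lie in a single bag of any decomposition, so no decomposition can have width below 3. Combining the bounds, tw(G) = 3.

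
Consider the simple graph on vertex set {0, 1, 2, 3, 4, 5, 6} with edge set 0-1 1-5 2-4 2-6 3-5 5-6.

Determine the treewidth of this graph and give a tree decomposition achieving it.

Every bag has size at most 2, so the width is 2 − 1 = 1 and tw(G) ≤ 1. Since G has at least one edge (e.g. 1–0), it is not an edgeless graph, so tw(G) ≥ 1. Therefore the treewidth is 1.

Treewidth 1.
One such decomposition:
Bags: B1 = {0, 1}  B2 = {1, 5}  B3 = {3, 5}  B4 = {5, 6}  B5 = {2, 6}  B6 = {2, 4}
Tree: B1–B2, B2–B3, B2–B4, B4–B5, B5–B6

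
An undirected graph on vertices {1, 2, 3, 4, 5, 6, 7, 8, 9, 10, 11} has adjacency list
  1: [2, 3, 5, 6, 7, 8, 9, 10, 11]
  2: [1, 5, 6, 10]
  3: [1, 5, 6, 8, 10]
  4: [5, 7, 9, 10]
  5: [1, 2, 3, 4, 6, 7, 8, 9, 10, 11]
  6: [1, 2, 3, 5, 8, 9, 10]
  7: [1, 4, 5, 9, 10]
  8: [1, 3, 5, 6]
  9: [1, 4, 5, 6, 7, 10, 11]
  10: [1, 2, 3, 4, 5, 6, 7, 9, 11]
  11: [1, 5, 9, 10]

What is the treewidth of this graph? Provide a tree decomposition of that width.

Treewidth 4.
One optimal decomposition is:
Bags: B1 = {1, 5, 6, 9, 10}  B2 = {1, 5, 9, 10, 11}  B3 = {1, 2, 5, 6, 10}  B4 = {1, 3, 5, 6, 10}  B5 = {1, 3, 5, 6, 8}  B6 = {1, 5, 7, 9, 10}  B7 = {4, 5, 7, 9, 10}
Tree: B1–B2, B1–B3, B3–B4, B4–B5, B1–B6, B6–B7

The largest bag has 5 vertices, giving width 4; this decomposition certifies tw(G) ≤ 4. Conversely, {1, 3, 5, 6, 8} is a clique of size 5, and the vertices of any clique must share a bag in every tree decomposition; so some bag has ≥ 5 vertices and tw(G) ≥ 4. Therefore the treewidth is 4.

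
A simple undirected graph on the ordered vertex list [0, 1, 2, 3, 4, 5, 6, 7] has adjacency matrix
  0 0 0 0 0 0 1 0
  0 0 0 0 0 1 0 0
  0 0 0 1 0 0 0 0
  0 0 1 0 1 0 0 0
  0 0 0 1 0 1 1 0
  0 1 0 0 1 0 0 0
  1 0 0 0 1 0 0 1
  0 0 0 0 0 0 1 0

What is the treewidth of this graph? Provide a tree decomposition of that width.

Each bag holds 2 vertices, so the decomposition has width 1, which upper-bounds the treewidth. Any graph with an edge has treewidth ≥ 1, and G has the edge 5–4. Hence tw(G) = 1 exactly.

Treewidth 1.
One such decomposition:
Bags: B1 = {4, 5}  B2 = {1, 5}  B3 = {3, 4}  B4 = {4, 6}  B5 = {6, 7}  B6 = {0, 6}  B7 = {2, 3}
Tree: B1–B2, B1–B3, B3–B4, B4–B5, B5–B6, B3–B7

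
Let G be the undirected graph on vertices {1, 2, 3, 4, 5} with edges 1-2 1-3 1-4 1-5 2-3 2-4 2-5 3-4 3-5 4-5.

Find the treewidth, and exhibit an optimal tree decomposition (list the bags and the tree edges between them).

A single bag containing all 5 vertices is trivially a valid decomposition of width 4. For the lower bound, the 5 vertices {1, 2, 3, 4, 5} are pairwise adjacent, and any tree decomposition puts a clique entirely inside one bag — forcing width ≥ 4. Therefore the treewidth is 4.

Treewidth 4.
One such decomposition:
Bags: B1 = {1, 2, 3, 4, 5}
Tree: (single bag)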